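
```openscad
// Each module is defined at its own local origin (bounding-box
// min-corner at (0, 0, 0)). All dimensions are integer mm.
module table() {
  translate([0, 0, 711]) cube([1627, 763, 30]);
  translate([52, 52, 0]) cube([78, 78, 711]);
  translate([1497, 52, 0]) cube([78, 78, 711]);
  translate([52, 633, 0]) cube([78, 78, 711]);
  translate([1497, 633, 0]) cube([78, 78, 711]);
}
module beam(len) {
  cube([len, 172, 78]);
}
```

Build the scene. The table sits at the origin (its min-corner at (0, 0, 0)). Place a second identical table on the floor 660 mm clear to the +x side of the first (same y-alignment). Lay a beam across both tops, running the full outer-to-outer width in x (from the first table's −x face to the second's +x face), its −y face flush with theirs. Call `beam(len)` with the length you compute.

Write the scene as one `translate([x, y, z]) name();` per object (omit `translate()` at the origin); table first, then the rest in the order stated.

table();
translate([2287, 0, 0]) table();
translate([0, 0, 741]) beam(3914);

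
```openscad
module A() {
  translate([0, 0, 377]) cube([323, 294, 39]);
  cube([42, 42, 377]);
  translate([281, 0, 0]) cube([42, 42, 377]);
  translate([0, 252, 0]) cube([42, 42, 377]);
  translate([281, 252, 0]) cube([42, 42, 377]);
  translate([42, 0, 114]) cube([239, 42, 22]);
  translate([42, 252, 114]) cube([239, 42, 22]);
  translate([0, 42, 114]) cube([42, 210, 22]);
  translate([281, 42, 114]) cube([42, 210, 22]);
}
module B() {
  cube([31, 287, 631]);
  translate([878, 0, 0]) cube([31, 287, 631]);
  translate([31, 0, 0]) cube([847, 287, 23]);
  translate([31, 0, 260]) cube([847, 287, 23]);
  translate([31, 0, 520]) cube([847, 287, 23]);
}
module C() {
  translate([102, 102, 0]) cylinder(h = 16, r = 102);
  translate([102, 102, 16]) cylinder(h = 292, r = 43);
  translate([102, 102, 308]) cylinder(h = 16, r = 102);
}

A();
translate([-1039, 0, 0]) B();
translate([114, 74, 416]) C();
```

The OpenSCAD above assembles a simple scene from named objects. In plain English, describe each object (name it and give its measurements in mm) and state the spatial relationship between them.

A is a four-legged stool. The seat is 323×294 mm, 39 mm thick, top at z = 416 mm. It stands on four square legs, each 42×42 mm in cross-section, from z = 0 to the seat underside, each flush with a corner of the seat. Four stretchers, 42 mm wide and 22 mm tall, connect adjacent legs with their undersides at z = 114 mm, each running between the inner faces of the legs it joins and aligned with the legs' outer faces on the other axis.

B is a bookshelf 909 mm wide overall, 287 mm deep and 631 mm tall. The two sides are 31 mm thick vertical panels. 3 horizontal shelves of 23 mm thickness span between the inner faces of the sides; the lowest shelf sits on the floor and shelves are stacked with a clear vertical gap of 237 mm between each pair.

C is a spool: two coaxial disc flanges of radius 102 mm and thickness 16 mm, joined by a core cylinder of radius 43 mm and height 292 mm. The lower flange rests on z = 0 and the three cylinders share a vertical axis.

The bookshelf is on the floor beside the stool on its −x side. The spool is on top of the stool.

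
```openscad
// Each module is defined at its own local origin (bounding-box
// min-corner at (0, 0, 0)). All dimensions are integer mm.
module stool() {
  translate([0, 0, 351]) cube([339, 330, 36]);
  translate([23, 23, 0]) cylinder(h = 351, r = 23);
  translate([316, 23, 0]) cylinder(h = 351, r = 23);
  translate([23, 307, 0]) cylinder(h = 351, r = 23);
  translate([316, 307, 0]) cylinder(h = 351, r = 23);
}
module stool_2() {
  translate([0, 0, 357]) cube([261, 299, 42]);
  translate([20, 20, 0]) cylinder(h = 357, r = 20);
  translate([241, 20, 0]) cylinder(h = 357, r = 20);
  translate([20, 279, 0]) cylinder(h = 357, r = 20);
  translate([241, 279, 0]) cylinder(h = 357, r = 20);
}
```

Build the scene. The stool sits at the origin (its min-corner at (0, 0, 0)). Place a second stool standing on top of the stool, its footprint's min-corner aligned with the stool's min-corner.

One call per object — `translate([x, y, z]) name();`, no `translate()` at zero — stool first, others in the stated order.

stool();
translate([0, 0, 387]) stool_2();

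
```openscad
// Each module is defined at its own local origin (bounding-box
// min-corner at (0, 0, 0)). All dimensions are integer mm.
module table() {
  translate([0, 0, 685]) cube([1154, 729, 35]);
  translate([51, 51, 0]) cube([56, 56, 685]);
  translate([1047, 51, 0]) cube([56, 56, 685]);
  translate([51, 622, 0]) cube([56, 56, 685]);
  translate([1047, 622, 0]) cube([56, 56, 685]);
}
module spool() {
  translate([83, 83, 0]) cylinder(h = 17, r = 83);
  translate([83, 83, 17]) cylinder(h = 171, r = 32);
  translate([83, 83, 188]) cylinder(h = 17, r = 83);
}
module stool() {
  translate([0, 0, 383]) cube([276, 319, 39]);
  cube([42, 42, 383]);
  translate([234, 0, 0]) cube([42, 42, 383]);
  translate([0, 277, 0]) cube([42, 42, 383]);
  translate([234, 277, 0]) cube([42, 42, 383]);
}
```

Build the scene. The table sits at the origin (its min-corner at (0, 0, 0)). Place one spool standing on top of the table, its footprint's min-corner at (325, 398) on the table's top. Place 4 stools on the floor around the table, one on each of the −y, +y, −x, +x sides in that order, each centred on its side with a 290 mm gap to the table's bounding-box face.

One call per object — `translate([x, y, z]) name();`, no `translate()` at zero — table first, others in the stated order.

table();
translate([325, 398, 720]) spool();
translate([439, -609, 0]) stool();
translate([439, 1019, 0]) stool();
translate([-566, 205, 0]) stool();
translate([1444, 205, 0]) stool();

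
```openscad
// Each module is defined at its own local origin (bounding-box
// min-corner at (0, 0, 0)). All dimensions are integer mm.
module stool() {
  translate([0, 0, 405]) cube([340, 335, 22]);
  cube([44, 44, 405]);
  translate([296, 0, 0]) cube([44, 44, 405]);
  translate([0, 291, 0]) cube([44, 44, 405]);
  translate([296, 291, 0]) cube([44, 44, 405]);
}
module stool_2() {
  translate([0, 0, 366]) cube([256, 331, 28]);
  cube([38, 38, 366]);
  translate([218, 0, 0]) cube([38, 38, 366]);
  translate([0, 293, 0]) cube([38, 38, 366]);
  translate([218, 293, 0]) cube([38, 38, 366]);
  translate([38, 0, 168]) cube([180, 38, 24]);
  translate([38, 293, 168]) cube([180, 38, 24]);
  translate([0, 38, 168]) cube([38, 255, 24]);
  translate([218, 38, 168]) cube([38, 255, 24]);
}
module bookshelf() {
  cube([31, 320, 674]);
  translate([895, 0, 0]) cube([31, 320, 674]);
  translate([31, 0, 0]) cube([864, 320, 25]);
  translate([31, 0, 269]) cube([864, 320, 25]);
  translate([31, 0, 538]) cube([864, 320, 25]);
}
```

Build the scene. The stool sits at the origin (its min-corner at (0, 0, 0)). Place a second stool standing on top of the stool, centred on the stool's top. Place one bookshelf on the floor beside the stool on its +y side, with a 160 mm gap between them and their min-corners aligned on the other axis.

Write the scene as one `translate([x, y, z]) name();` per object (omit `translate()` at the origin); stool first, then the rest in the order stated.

stool();
translate([42, 2, 427]) stool_2();
translate([0, 495, 0]) bookshelf();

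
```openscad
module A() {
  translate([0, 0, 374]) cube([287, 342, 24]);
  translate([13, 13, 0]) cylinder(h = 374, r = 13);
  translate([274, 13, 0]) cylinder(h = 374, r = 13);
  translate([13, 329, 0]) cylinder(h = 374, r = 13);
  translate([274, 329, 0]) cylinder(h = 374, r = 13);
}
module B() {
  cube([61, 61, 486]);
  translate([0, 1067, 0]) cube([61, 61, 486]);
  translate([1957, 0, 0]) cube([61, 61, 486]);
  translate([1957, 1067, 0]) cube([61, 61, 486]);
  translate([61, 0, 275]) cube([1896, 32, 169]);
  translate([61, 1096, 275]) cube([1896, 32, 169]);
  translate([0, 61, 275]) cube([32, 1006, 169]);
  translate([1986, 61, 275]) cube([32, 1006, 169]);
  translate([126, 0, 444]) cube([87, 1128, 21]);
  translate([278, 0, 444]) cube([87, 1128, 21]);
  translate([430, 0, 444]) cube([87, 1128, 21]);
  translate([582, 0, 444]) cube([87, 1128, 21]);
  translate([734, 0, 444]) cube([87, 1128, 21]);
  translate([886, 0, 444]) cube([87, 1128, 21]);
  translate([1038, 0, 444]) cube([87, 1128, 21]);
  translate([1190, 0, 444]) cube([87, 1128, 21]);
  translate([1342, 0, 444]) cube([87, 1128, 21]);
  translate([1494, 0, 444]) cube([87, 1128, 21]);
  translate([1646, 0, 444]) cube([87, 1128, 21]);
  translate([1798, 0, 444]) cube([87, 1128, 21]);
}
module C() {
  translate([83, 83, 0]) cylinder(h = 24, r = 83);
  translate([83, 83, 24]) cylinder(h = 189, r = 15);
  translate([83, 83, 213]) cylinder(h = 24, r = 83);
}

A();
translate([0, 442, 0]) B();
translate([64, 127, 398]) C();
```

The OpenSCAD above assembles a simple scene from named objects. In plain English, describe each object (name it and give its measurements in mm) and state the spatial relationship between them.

A is a simple wooden stool: a rectangular seat 287 mm (x) by 342 mm (y), 24 mm thick, top face at z = 398 mm, on four round legs, each 26 mm in diameter. The legs rest on z = 0, each leg's axis is inset half a diameter from the nearest pair of seat edges (so the leg's bounding box is flush with the corner).

B is a bed frame 2018 mm long (x) by 1128 mm wide (y). Four 61×61 mm corner posts, 486 mm tall, at the corners of the footprint. Four rails of 32 mm thickness and 169 mm height run between adjacent posts with their undersides at z = 275 mm, their outer faces flush with the outside of the frame (the two x-running rails run between the posts' inner faces; the two y-running rails run between the posts' inner faces). 12 slats, each 87 mm wide (x) and 21 mm thick, lie across the top of the two x-running rails, running the full 1128 mm width of the frame in y; the slats are evenly spaced along x between the inner faces of the end posts with equal gaps (rounded down to the nearest mm) at the −x end and between each pair — any rounding remainder accumulates at the +x end.

C is a spool: two coaxial disc flanges of radius 83 mm and thickness 24 mm, joined by a core cylinder of radius 15 mm and height 189 mm. The lower flange rests on z = 0 and the three cylinders share a vertical axis.

The bed frame is on the floor beside the stool on its +y side. The spool is on top of the stool.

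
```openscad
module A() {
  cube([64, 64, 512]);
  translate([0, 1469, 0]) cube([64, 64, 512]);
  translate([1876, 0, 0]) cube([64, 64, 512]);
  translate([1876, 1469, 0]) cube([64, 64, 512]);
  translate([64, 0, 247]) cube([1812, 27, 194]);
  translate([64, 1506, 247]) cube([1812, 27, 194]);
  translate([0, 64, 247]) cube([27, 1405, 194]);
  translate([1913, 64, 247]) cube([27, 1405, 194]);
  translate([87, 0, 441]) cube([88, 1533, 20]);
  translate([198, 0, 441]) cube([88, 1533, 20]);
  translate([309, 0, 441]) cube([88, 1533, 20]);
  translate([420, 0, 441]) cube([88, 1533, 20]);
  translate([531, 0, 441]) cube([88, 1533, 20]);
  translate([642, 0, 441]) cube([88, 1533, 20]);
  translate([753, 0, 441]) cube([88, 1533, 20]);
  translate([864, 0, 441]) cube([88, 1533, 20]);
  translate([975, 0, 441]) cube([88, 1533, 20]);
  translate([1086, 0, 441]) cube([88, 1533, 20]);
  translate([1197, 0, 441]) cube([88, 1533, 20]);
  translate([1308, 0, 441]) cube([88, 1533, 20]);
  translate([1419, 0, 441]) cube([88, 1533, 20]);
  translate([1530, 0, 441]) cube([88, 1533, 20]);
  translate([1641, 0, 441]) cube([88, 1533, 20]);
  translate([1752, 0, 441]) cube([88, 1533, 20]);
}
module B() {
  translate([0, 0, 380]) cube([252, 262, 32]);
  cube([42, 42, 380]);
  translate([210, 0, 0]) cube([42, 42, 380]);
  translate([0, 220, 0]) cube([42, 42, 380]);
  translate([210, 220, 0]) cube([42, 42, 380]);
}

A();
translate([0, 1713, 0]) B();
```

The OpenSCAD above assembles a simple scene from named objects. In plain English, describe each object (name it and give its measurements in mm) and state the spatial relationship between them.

A is a bed frame 1940 mm long (x) by 1533 mm wide (y). Four 64×64 mm corner posts, 512 mm tall, at the corners of the footprint. Four rails of 27 mm thickness and 194 mm height run between adjacent posts with their undersides at z = 247 mm, their outer faces flush with the outside of the frame (the two x-running rails run between the posts' inner faces; the two y-running rails run between the posts' inner faces). 16 slats, each 88 mm wide (x) and 20 mm thick, lie across the top of the two x-running rails, running the full 1533 mm width of the frame in y; the slats are evenly spaced along x between the inner faces of the end posts with equal gaps (rounded down to the nearest mm) at the −x end and between each pair — any rounding remainder accumulates at the +x end.

B is a four-legged stool. The seat is a 252×262×32 mm slab whose top surface is at z = 412 mm; four square legs, each 42×42 mm in cross-section, run from the floor (z = 0) to the underside of the seat, each flush with a corner of the seat.

The stool is on the floor beside the bed frame on its +y side.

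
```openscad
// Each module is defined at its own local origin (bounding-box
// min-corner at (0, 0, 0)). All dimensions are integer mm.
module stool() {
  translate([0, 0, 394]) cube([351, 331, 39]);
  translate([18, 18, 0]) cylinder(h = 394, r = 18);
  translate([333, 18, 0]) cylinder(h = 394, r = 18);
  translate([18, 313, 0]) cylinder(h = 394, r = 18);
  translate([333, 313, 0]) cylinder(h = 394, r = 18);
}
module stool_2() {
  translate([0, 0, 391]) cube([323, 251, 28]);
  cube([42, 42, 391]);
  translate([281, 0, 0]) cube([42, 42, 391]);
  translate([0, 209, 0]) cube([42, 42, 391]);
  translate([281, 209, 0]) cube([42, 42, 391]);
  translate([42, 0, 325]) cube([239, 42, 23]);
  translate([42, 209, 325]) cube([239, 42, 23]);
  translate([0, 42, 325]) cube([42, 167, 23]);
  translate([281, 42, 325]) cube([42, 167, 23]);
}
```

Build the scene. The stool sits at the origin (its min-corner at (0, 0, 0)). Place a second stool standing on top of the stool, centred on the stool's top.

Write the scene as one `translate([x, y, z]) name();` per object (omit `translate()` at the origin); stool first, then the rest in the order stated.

stool();
translate([14, 40, 433]) stool_2();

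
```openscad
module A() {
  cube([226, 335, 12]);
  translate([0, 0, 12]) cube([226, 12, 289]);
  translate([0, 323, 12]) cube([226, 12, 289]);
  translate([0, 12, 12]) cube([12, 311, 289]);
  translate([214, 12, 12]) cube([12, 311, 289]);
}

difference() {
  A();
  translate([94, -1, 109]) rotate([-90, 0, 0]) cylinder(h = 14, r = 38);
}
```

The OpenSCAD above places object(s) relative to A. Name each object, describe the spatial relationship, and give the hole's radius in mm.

A is an open box. The open box has a circular hole through its front wall. The hole's radius is 38 mm.

The subtracted cylinder has r = 38 mm.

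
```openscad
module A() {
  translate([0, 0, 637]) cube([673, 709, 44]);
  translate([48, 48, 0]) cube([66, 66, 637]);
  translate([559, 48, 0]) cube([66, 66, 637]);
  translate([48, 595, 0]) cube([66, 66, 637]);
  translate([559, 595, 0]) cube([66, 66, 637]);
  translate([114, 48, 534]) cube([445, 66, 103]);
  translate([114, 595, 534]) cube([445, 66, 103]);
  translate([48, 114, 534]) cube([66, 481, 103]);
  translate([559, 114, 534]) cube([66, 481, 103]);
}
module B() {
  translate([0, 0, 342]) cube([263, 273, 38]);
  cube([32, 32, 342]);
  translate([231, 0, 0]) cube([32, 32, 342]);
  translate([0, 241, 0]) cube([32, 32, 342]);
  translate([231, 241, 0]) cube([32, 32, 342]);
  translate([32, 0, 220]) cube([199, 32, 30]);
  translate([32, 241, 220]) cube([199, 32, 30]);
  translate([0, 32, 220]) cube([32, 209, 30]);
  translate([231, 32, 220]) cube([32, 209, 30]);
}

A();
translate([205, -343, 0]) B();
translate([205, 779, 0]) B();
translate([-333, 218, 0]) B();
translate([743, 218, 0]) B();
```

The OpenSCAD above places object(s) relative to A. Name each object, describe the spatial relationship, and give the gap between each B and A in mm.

A is a table. B is a stool. Four stools sit around the table at the −y, +y, −x, +x sides. The gap between each stool and the table is 70 mm.

Each stool's nearest face is 70 mm from the table's bounding box.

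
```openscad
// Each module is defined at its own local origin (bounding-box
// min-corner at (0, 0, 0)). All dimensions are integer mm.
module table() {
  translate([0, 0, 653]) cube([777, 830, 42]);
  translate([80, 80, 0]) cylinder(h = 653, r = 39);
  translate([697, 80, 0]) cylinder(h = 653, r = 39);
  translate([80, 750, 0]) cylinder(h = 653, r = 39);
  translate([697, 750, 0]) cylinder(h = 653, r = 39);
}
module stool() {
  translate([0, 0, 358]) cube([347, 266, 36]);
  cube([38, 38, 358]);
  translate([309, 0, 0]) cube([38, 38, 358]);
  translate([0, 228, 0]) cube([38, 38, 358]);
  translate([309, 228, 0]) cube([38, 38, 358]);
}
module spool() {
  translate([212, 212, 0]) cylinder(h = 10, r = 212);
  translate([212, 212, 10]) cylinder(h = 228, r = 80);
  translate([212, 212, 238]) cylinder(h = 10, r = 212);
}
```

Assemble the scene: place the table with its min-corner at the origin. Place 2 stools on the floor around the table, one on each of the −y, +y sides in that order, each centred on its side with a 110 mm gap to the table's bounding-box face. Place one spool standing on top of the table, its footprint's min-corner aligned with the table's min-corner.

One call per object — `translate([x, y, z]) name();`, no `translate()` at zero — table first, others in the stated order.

table();
translate([215, -376, 0]) stool();
translate([215, 940, 0]) stool();
translate([0, 0, 695]) spool();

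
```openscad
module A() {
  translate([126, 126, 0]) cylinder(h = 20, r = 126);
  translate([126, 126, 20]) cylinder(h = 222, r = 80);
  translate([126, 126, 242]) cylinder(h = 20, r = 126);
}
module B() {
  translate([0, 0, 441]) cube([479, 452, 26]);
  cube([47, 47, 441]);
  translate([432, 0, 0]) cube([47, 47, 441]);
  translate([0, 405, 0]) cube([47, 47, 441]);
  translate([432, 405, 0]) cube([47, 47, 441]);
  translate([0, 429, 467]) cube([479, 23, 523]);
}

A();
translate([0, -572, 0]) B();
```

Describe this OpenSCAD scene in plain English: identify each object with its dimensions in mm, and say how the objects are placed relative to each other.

A is a spool: two coaxial disc flanges of radius 126 mm and thickness 20 mm, joined by a core cylinder of radius 80 mm and height 222 mm. The lower flange rests on z = 0 and the three cylinders share a vertical axis.

B is a chair. The seat is a 479×452×26 mm slab with its top at z = 467 mm, on four 47×47 mm corner legs (flush with the seat edges, standing on z = 0). A flat backrest 23 mm thick, 523 mm tall, spans the full seat width and rises from the seat top along its +y edge, rear face flush with the rear of the seat.

The chair is on the floor beside the spool on its −y side.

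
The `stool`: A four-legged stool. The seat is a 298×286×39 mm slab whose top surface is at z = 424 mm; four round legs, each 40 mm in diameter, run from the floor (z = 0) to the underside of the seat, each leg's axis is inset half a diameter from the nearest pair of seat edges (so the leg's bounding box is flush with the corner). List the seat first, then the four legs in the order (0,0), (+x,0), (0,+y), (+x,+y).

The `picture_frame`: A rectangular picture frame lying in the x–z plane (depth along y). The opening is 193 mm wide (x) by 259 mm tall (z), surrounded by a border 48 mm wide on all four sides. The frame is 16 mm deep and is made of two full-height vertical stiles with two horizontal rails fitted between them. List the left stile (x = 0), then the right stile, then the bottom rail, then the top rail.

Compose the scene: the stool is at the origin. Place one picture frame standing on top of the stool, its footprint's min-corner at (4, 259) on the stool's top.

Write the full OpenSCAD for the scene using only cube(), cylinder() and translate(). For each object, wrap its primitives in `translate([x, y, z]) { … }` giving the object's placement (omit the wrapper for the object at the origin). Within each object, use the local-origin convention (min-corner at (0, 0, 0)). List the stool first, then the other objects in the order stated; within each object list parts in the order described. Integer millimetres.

translate([0, 0, 385]) cube([298, 286, 39]);
translate([20, 20, 0]) cylinder(h = 385, r = 20);
translate([278, 20, 0]) cylinder(h = 385, r = 20);
translate([20, 266, 0]) cylinder(h = 385, r = 20);
translate([278, 266, 0]) cylinder(h = 385, r = 20);
translate([4, 259, 424]) {
  cube([48, 16, 355]);
  translate([241, 0, 0]) cube([48, 16, 355]);
  translate([48, 0, 0]) cube([193, 16, 48]);
  translate([48, 0, 307]) cube([193, 16, 48]);
}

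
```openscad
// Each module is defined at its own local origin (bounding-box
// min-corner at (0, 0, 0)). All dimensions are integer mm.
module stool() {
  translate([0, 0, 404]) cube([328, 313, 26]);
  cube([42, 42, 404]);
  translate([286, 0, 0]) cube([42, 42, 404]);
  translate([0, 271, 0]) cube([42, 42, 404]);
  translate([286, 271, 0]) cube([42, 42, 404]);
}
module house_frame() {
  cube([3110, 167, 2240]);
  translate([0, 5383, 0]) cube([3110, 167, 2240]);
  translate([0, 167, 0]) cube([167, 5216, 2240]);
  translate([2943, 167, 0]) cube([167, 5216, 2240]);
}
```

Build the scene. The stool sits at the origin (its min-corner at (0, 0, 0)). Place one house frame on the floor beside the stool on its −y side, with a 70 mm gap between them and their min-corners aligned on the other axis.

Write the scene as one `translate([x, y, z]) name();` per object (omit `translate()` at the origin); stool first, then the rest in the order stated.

stool();
translate([0, -5620, 0]) house_frame();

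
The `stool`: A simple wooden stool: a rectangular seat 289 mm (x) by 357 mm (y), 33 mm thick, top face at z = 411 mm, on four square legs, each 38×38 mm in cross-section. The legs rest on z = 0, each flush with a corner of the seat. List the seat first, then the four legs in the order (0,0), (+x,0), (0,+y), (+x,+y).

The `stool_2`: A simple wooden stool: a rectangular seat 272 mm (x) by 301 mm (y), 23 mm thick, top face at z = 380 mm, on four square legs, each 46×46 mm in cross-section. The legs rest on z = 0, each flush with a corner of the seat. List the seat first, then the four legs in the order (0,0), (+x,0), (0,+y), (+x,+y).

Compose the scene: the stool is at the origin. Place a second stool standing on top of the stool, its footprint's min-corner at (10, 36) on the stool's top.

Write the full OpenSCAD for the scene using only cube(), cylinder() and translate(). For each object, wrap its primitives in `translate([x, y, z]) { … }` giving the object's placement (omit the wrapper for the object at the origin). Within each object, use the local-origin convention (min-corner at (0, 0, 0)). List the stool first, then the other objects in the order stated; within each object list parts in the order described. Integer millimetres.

translate([0, 0, 378]) cube([289, 357, 33]);
cube([38, 38, 378]);
translate([251, 0, 0]) cube([38, 38, 378]);
translate([0, 319, 0]) cube([38, 38, 378]);
translate([251, 319, 0]) cube([38, 38, 378]);
translate([10, 36, 411]) {
  translate([0, 0, 357]) cube([272, 301, 23]);
  cube([46, 46, 357]);
  translate([226, 0, 0]) cube([46, 46, 357]);
  translate([0, 255, 0]) cube([46, 46, 357]);
  translate([226, 255, 0]) cube([46, 46, 357]);
}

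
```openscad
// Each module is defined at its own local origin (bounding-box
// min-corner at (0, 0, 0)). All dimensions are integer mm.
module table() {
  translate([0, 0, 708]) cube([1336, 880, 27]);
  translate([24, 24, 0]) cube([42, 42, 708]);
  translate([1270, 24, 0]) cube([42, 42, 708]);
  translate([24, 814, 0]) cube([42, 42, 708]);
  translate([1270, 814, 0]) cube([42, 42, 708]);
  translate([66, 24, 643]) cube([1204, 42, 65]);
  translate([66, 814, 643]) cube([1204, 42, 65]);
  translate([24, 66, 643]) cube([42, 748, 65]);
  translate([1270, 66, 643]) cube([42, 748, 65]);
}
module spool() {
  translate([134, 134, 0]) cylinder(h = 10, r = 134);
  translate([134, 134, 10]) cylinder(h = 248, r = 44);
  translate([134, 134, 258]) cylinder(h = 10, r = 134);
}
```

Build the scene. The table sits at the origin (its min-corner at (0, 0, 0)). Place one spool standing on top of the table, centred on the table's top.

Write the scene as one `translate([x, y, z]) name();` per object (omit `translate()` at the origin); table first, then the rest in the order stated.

table();
translate([534, 306, 735]) spool();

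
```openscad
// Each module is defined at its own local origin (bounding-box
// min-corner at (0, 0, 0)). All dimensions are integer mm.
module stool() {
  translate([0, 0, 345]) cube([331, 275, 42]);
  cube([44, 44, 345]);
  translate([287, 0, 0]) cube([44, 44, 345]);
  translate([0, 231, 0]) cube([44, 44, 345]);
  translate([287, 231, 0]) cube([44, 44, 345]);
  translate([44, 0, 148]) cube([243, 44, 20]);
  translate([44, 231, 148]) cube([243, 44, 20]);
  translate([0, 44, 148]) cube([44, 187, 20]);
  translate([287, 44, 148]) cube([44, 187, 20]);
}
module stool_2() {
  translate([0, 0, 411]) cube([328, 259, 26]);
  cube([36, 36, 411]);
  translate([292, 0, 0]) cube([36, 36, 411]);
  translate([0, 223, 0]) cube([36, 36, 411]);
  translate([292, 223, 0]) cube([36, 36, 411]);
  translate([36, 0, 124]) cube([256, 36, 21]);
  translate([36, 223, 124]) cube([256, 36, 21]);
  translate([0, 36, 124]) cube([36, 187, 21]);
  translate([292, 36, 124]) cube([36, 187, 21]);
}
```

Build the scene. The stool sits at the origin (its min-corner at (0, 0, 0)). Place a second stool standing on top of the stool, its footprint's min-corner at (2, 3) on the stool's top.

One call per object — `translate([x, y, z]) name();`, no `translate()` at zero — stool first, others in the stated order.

stool();
translate([2, 3, 387]) stool_2();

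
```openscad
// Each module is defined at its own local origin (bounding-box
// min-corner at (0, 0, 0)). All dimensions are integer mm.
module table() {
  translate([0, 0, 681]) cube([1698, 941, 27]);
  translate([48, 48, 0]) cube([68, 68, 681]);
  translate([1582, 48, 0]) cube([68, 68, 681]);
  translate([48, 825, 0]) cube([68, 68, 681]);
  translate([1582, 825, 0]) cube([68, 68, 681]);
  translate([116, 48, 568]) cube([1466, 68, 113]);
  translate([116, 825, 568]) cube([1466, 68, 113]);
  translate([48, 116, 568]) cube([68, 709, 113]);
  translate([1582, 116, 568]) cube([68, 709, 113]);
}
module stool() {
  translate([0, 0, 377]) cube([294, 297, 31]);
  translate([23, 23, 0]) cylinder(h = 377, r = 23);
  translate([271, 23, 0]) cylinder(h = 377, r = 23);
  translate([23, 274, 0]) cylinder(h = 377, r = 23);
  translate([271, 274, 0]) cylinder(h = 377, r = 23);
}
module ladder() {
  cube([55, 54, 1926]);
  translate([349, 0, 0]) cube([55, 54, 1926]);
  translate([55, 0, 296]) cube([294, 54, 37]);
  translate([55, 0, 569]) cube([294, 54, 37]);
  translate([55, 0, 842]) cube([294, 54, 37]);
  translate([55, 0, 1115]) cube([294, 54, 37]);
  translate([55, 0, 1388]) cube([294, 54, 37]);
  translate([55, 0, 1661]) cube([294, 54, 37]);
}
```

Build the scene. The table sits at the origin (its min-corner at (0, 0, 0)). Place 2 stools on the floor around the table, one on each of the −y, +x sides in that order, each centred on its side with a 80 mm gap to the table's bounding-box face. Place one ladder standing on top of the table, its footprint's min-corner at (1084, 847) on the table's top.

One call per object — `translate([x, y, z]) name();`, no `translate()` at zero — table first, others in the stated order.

table();
translate([702, -377, 0]) stool();
translate([1778, 322, 0]) stool();
translate([1084, 847, 708]) ladder();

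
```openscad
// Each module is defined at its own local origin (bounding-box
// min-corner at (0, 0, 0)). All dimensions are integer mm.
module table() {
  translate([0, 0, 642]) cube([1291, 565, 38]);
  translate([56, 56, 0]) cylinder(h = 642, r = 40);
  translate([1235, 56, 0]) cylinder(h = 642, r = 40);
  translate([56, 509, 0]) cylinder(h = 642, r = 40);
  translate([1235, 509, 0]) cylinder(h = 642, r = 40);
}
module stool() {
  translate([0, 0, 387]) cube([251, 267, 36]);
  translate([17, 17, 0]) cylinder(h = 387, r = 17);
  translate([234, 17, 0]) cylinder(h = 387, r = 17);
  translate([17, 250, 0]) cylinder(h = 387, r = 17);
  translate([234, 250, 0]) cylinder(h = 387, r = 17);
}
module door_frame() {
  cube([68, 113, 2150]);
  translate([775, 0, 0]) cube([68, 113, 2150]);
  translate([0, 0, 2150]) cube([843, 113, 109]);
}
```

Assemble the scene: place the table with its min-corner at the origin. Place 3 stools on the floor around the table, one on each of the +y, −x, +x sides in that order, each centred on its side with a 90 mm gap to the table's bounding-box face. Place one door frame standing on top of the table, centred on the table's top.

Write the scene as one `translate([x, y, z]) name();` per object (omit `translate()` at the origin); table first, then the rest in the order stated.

table();
translate([520, 655, 0]) stool();
translate([-341, 149, 0]) stool();
translate([1381, 149, 0]) stool();
translate([224, 226, 680]) door_frame();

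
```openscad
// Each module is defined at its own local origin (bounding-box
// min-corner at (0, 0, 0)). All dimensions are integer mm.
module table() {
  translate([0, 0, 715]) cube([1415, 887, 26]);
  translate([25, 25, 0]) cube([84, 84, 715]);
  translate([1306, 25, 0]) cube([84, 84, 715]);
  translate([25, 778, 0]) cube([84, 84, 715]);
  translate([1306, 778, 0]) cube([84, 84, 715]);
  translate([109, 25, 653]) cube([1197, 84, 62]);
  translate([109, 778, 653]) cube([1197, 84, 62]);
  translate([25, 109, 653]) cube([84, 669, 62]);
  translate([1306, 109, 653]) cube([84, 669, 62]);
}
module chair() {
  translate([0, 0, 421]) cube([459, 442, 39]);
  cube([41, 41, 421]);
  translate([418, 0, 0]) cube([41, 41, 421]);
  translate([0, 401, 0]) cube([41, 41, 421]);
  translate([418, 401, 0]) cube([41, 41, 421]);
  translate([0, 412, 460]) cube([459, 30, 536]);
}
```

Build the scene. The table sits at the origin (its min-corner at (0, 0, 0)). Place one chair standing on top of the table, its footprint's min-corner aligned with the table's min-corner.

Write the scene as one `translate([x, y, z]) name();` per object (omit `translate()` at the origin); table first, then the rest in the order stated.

table();
translate([0, 0, 741]) chair();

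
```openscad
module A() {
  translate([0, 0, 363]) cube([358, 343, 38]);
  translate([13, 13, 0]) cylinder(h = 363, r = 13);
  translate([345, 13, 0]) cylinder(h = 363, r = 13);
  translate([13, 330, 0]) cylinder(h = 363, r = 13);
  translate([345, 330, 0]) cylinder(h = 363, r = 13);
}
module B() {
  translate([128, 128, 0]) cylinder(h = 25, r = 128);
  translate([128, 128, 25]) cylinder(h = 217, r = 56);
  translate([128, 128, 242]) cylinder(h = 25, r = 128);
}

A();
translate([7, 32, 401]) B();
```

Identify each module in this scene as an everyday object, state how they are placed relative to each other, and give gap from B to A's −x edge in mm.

The spool's min-x is at 7; the stool's min-x is 0; gap = 7 mm.

A is a stool. B is a spool. The spool is on top of the stool. The gap from the spool to the stool's −x edge is 7 mm.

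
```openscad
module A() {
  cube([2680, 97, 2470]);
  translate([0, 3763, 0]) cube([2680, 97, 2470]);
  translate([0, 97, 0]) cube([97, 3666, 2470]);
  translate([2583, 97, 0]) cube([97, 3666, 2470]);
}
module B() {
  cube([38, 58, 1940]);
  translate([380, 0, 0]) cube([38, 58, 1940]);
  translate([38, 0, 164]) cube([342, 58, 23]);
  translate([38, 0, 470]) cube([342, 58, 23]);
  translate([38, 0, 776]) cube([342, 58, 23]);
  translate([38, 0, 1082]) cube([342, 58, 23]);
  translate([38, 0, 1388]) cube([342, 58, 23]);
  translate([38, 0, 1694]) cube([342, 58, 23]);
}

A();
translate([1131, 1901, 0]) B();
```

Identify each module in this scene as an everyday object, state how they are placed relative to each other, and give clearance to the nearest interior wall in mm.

Clearances: x = 1034, y = 1804; minimum 1034 mm.

A is a house frame. B is a ladder. The ladder sits inside the house frame, centred. The clearance to the nearest interior wall is 1034 mm.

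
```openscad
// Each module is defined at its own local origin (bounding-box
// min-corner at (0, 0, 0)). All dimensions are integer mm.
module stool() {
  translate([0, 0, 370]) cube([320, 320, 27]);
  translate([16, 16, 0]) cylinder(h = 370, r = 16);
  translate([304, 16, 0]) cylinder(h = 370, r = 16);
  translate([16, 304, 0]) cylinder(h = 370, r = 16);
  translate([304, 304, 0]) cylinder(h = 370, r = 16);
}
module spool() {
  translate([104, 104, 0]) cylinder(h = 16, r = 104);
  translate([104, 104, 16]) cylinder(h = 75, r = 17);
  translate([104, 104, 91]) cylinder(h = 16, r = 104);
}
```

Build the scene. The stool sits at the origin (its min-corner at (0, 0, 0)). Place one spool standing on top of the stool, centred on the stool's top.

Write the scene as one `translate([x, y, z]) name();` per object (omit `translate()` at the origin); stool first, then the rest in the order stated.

stool();
translate([56, 56, 397]) spool();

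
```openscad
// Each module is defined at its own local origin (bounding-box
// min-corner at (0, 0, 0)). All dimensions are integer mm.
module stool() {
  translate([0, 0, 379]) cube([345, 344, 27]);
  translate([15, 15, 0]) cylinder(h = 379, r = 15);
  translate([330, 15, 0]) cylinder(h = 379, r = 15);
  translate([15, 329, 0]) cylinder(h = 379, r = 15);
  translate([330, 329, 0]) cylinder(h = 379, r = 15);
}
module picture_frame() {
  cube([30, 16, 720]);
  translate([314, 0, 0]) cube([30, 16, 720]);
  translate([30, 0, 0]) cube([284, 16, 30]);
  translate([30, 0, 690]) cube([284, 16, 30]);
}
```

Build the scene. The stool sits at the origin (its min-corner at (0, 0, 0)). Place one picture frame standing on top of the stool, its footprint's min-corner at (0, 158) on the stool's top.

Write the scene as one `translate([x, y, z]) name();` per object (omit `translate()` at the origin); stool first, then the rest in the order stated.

stool();
translate([0, 158, 406]) picture_frame();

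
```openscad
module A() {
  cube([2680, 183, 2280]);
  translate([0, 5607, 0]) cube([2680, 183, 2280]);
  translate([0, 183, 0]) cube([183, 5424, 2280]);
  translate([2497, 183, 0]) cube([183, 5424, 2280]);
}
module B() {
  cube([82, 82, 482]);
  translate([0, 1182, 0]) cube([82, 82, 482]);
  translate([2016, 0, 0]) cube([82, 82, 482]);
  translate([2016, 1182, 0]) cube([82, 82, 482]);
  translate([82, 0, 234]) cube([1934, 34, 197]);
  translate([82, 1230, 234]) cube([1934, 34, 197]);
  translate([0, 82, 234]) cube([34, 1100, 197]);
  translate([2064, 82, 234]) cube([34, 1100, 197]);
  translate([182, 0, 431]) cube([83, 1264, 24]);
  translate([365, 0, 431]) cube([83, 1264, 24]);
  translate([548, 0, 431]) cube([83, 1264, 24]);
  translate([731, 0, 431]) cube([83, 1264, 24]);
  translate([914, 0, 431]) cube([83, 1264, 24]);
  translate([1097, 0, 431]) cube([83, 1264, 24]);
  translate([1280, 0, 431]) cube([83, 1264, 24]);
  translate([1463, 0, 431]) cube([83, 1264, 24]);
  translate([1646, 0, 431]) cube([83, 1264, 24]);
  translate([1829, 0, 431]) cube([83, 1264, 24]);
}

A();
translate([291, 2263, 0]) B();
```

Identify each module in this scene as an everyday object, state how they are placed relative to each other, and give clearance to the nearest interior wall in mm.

A is a house frame. B is a bed frame. The bed frame sits inside the house frame, centred. The clearance to the nearest interior wall is 108 mm.

Clearances: x = 108, y = 2080; minimum 108 mm.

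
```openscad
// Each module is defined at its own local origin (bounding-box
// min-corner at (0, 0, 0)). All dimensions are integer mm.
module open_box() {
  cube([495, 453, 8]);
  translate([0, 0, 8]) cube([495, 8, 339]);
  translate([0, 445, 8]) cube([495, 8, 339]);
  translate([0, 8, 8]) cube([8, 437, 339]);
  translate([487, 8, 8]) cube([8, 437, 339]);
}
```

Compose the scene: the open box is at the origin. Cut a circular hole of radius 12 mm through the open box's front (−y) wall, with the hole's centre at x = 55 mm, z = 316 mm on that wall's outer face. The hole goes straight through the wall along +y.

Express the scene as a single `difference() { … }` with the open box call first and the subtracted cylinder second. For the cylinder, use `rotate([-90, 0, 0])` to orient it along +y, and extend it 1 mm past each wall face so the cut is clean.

difference() {
  open_box();
  translate([55, -1, 316]) rotate([-90, 0, 0]) cylinder(h = 10, r = 12);
}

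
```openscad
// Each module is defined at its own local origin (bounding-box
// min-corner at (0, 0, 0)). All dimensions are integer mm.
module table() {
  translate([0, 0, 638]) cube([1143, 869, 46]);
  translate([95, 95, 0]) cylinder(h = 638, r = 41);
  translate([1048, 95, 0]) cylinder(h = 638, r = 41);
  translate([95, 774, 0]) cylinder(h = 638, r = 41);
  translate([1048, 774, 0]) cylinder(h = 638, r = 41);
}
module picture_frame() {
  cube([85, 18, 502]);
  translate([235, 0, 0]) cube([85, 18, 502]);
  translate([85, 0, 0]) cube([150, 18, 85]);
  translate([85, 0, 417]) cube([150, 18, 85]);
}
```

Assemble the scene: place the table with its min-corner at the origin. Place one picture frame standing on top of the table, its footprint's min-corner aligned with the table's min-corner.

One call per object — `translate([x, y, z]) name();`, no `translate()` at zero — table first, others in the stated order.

table();
translate([0, 0, 684]) picture_frame();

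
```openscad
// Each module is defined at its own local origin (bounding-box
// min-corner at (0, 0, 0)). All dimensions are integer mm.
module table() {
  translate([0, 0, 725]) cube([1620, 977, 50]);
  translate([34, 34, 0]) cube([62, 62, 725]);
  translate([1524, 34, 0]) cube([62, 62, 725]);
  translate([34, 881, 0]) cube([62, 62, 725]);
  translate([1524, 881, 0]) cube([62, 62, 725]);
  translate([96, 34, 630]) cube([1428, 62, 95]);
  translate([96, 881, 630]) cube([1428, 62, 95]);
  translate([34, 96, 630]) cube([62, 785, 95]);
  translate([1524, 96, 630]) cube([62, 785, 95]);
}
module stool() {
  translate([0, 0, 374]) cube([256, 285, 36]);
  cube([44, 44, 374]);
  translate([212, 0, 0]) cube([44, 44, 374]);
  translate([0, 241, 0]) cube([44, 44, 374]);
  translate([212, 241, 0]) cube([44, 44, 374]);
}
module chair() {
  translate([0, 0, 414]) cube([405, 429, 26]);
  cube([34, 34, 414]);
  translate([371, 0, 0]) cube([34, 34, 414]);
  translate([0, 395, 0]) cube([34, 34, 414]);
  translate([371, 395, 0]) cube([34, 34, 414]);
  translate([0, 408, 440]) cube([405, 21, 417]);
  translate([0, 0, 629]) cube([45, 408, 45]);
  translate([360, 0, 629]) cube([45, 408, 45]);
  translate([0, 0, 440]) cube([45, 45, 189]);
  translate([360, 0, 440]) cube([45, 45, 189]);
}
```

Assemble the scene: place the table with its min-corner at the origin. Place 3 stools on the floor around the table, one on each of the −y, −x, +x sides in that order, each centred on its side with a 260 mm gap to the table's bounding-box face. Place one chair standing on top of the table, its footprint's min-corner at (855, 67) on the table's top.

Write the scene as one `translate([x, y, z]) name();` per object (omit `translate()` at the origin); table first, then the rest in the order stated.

table();
translate([682, -545, 0]) stool();
translate([-516, 346, 0]) stool();
translate([1880, 346, 0]) stool();
translate([855, 67, 775]) chair();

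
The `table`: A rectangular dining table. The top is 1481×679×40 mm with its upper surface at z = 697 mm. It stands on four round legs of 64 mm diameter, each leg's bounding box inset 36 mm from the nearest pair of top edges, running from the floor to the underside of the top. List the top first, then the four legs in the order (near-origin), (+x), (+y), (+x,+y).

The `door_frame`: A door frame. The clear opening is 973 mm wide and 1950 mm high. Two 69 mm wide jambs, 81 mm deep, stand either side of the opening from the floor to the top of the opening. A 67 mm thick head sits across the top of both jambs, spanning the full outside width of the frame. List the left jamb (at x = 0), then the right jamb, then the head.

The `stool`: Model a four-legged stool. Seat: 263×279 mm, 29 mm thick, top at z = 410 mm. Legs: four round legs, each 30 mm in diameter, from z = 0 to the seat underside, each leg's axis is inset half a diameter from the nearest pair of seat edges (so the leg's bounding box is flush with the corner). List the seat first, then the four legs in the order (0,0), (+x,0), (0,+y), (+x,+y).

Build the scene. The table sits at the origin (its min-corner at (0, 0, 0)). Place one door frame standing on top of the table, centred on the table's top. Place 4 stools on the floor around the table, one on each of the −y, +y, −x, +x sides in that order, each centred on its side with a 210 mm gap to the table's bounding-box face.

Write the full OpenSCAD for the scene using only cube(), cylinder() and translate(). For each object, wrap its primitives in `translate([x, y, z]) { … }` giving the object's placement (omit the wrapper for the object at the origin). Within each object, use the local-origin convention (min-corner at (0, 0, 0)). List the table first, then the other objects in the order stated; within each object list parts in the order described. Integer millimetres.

translate([0, 0, 657]) cube([1481, 679, 40]);
translate([68, 68, 0]) cylinder(h = 657, r = 32);
translate([1413, 68, 0]) cylinder(h = 657, r = 32);
translate([68, 611, 0]) cylinder(h = 657, r = 32);
translate([1413, 611, 0]) cylinder(h = 657, r = 32);
translate([185, 299, 697]) {
  cube([69, 81, 1950]);
  translate([1042, 0, 0]) cube([69, 81, 1950]);
  translate([0, 0, 1950]) cube([1111, 81, 67]);
}
translate([609, -489, 0]) {
  translate([0, 0, 381]) cube([263, 279, 29]);
  translate([15, 15, 0]) cylinder(h = 381, r = 15);
  translate([248, 15, 0]) cylinder(h = 381, r = 15);
  translate([15, 264, 0]) cylinder(h = 381, r = 15);
  translate([248, 264, 0]) cylinder(h = 381, r = 15);
}
translate([609, 889, 0]) {
  translate([0, 0, 381]) cube([263, 279, 29]);
  translate([15, 15, 0]) cylinder(h = 381, r = 15);
  translate([248, 15, 0]) cylinder(h = 381, r = 15);
  translate([15, 264, 0]) cylinder(h = 381, r = 15);
  translate([248, 264, 0]) cylinder(h = 381, r = 15);
}
translate([-473, 200, 0]) {
  translate([0, 0, 381]) cube([263, 279, 29]);
  translate([15, 15, 0]) cylinder(h = 381, r = 15);
  translate([248, 15, 0]) cylinder(h = 381, r = 15);
  translate([15, 264, 0]) cylinder(h = 381, r = 15);
  translate([248, 264, 0]) cylinder(h = 381, r = 15);
}
translate([1691, 200, 0]) {
  translate([0, 0, 381]) cube([263, 279, 29]);
  translate([15, 15, 0]) cylinder(h = 381, r = 15);
  translate([248, 15, 0]) cylinder(h = 381, r = 15);
  translate([15, 264, 0]) cylinder(h = 381, r = 15);
  translate([248, 264, 0]) cylinder(h = 381, r = 15);
}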